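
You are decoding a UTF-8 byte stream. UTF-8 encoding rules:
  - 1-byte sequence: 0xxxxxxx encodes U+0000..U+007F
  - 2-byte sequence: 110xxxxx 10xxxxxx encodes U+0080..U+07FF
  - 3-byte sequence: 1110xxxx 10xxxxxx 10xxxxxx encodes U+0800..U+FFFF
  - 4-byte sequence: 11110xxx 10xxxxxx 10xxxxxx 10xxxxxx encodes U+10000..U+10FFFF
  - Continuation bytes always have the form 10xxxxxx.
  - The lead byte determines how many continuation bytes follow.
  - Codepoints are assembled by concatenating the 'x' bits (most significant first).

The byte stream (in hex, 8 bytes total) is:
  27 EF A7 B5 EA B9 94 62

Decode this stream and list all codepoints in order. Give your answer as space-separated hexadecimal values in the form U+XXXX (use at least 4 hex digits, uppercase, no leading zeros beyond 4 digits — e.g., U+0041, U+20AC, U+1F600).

Byte[0]=27: 1-byte ASCII. cp=U+0027
Byte[1]=EF: 3-byte lead, need 2 cont bytes. acc=0xF
Byte[2]=A7: continuation. acc=(acc<<6)|0x27=0x3E7
Byte[3]=B5: continuation. acc=(acc<<6)|0x35=0xF9F5
Completed: cp=U+F9F5 (starts at byte 1)
Byte[4]=EA: 3-byte lead, need 2 cont bytes. acc=0xA
Byte[5]=B9: continuation. acc=(acc<<6)|0x39=0x2B9
Byte[6]=94: continuation. acc=(acc<<6)|0x14=0xAE54
Completed: cp=U+AE54 (starts at byte 4)
Byte[7]=62: 1-byte ASCII. cp=U+0062

Answer: U+0027 U+F9F5 U+AE54 U+0062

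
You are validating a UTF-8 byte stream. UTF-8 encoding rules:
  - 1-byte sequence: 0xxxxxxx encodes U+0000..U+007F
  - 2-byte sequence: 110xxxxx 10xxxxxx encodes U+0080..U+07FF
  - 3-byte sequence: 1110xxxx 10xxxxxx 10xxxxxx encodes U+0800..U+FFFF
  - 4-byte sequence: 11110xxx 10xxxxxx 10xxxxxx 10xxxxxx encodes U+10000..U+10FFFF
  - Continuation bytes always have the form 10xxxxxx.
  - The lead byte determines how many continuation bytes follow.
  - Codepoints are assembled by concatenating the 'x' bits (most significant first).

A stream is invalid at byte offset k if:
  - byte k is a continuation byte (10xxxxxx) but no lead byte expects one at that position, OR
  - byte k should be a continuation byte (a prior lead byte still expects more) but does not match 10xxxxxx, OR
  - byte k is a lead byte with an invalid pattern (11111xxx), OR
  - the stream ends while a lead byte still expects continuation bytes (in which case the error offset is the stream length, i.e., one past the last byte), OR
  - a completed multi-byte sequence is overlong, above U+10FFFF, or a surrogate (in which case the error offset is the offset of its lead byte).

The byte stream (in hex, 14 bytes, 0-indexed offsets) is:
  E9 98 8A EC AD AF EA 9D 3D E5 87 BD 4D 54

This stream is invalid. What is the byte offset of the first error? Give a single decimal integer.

Byte[0]=E9: 3-byte lead, need 2 cont bytes. acc=0x9
Byte[1]=98: continuation. acc=(acc<<6)|0x18=0x258
Byte[2]=8A: continuation. acc=(acc<<6)|0x0A=0x960A
Completed: cp=U+960A (starts at byte 0)
Byte[3]=EC: 3-byte lead, need 2 cont bytes. acc=0xC
Byte[4]=AD: continuation. acc=(acc<<6)|0x2D=0x32D
Byte[5]=AF: continuation. acc=(acc<<6)|0x2F=0xCB6F
Completed: cp=U+CB6F (starts at byte 3)
Byte[6]=EA: 3-byte lead, need 2 cont bytes. acc=0xA
Byte[7]=9D: continuation. acc=(acc<<6)|0x1D=0x29D
Byte[8]=3D: expected 10xxxxxx continuation. INVALID

Answer: 8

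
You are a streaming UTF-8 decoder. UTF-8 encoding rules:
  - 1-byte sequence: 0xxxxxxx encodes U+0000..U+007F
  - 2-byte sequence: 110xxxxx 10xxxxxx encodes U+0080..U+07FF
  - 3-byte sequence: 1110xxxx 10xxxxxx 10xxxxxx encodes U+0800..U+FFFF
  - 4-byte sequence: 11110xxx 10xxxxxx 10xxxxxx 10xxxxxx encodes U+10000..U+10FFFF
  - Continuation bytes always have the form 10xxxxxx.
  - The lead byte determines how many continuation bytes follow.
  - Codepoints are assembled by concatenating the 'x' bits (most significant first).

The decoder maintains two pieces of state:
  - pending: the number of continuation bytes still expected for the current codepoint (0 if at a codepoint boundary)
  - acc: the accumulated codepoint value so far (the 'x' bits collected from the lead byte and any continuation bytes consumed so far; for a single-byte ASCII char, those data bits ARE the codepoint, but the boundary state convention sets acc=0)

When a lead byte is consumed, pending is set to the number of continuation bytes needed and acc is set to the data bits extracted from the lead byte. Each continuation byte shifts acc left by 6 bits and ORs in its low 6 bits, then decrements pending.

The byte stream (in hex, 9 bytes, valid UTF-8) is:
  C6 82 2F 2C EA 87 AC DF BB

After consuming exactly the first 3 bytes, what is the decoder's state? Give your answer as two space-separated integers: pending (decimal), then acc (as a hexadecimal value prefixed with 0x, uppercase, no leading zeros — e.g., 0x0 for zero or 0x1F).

Answer: 0 0x0

Derivation:
Byte[0]=C6: 2-byte lead. pending=1, acc=0x6
Byte[1]=82: continuation. acc=(acc<<6)|0x02=0x182, pending=0
Byte[2]=2F: 1-byte. pending=0, acc=0x0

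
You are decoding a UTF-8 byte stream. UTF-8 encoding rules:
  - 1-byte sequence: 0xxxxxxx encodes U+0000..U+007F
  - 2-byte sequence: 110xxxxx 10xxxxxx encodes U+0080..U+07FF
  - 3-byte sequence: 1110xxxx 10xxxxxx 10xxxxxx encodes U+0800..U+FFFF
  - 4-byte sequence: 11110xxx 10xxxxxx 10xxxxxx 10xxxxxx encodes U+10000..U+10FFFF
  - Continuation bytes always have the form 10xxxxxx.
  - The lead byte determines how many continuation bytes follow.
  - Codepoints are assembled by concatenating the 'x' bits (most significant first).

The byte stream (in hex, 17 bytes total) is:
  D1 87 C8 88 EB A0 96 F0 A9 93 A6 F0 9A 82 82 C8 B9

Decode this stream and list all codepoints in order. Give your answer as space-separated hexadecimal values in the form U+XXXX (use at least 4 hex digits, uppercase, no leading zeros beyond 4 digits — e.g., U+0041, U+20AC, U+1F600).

Answer: U+0447 U+0208 U+B816 U+294E6 U+1A082 U+0239

Derivation:
Byte[0]=D1: 2-byte lead, need 1 cont bytes. acc=0x11
Byte[1]=87: continuation. acc=(acc<<6)|0x07=0x447
Completed: cp=U+0447 (starts at byte 0)
Byte[2]=C8: 2-byte lead, need 1 cont bytes. acc=0x8
Byte[3]=88: continuation. acc=(acc<<6)|0x08=0x208
Completed: cp=U+0208 (starts at byte 2)
Byte[4]=EB: 3-byte lead, need 2 cont bytes. acc=0xB
Byte[5]=A0: continuation. acc=(acc<<6)|0x20=0x2E0
Byte[6]=96: continuation. acc=(acc<<6)|0x16=0xB816
Completed: cp=U+B816 (starts at byte 4)
Byte[7]=F0: 4-byte lead, need 3 cont bytes. acc=0x0
Byte[8]=A9: continuation. acc=(acc<<6)|0x29=0x29
Byte[9]=93: continuation. acc=(acc<<6)|0x13=0xA53
Byte[10]=A6: continuation. acc=(acc<<6)|0x26=0x294E6
Completed: cp=U+294E6 (starts at byte 7)
Byte[11]=F0: 4-byte lead, need 3 cont bytes. acc=0x0
Byte[12]=9A: continuation. acc=(acc<<6)|0x1A=0x1A
Byte[13]=82: continuation. acc=(acc<<6)|0x02=0x682
Byte[14]=82: continuation. acc=(acc<<6)|0x02=0x1A082
Completed: cp=U+1A082 (starts at byte 11)
Byte[15]=C8: 2-byte lead, need 1 cont bytes. acc=0x8
Byte[16]=B9: continuation. acc=(acc<<6)|0x39=0x239
Completed: cp=U+0239 (starts at byte 15)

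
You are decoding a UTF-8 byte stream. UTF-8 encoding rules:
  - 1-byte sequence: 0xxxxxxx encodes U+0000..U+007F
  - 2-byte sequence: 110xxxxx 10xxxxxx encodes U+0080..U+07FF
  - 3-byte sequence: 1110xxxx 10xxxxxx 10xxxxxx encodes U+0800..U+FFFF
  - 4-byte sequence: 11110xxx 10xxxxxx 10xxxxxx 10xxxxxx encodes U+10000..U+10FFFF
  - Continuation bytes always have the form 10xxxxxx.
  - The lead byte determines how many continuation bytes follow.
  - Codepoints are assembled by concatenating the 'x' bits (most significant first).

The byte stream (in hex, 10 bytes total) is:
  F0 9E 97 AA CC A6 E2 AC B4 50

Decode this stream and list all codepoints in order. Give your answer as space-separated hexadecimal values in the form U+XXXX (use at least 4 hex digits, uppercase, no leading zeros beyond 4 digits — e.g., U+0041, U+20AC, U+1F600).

Byte[0]=F0: 4-byte lead, need 3 cont bytes. acc=0x0
Byte[1]=9E: continuation. acc=(acc<<6)|0x1E=0x1E
Byte[2]=97: continuation. acc=(acc<<6)|0x17=0x797
Byte[3]=AA: continuation. acc=(acc<<6)|0x2A=0x1E5EA
Completed: cp=U+1E5EA (starts at byte 0)
Byte[4]=CC: 2-byte lead, need 1 cont bytes. acc=0xC
Byte[5]=A6: continuation. acc=(acc<<6)|0x26=0x326
Completed: cp=U+0326 (starts at byte 4)
Byte[6]=E2: 3-byte lead, need 2 cont bytes. acc=0x2
Byte[7]=AC: continuation. acc=(acc<<6)|0x2C=0xAC
Byte[8]=B4: continuation. acc=(acc<<6)|0x34=0x2B34
Completed: cp=U+2B34 (starts at byte 6)
Byte[9]=50: 1-byte ASCII. cp=U+0050

Answer: U+1E5EA U+0326 U+2B34 U+0050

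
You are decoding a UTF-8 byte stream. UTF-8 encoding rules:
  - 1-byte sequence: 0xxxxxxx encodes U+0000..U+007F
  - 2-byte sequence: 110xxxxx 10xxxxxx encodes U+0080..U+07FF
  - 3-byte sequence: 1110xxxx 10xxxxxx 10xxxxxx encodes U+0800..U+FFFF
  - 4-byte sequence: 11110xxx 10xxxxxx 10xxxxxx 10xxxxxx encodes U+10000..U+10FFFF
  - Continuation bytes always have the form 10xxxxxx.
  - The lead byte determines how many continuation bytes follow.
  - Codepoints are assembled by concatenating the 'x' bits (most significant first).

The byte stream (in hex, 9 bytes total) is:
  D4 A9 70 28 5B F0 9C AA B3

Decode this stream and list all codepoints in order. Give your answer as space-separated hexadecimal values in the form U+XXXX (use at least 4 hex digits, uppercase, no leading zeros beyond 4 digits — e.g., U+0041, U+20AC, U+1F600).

Answer: U+0529 U+0070 U+0028 U+005B U+1CAB3

Derivation:
Byte[0]=D4: 2-byte lead, need 1 cont bytes. acc=0x14
Byte[1]=A9: continuation. acc=(acc<<6)|0x29=0x529
Completed: cp=U+0529 (starts at byte 0)
Byte[2]=70: 1-byte ASCII. cp=U+0070
Byte[3]=28: 1-byte ASCII. cp=U+0028
Byte[4]=5B: 1-byte ASCII. cp=U+005B
Byte[5]=F0: 4-byte lead, need 3 cont bytes. acc=0x0
Byte[6]=9C: continuation. acc=(acc<<6)|0x1C=0x1C
Byte[7]=AA: continuation. acc=(acc<<6)|0x2A=0x72A
Byte[8]=B3: continuation. acc=(acc<<6)|0x33=0x1CAB3
Completed: cp=U+1CAB3 (starts at byte 5)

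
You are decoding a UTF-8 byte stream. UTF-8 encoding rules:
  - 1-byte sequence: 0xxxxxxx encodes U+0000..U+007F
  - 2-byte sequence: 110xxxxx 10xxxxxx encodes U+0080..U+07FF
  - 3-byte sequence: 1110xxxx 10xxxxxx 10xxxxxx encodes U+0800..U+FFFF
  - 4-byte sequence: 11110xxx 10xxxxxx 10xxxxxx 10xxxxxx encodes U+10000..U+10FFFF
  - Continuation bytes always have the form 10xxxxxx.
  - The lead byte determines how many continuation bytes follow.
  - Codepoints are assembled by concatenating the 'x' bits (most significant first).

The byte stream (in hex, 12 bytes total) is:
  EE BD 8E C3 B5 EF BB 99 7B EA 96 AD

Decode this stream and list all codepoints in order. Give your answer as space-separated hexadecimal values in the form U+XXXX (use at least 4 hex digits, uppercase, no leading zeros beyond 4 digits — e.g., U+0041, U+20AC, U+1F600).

Byte[0]=EE: 3-byte lead, need 2 cont bytes. acc=0xE
Byte[1]=BD: continuation. acc=(acc<<6)|0x3D=0x3BD
Byte[2]=8E: continuation. acc=(acc<<6)|0x0E=0xEF4E
Completed: cp=U+EF4E (starts at byte 0)
Byte[3]=C3: 2-byte lead, need 1 cont bytes. acc=0x3
Byte[4]=B5: continuation. acc=(acc<<6)|0x35=0xF5
Completed: cp=U+00F5 (starts at byte 3)
Byte[5]=EF: 3-byte lead, need 2 cont bytes. acc=0xF
Byte[6]=BB: continuation. acc=(acc<<6)|0x3B=0x3FB
Byte[7]=99: continuation. acc=(acc<<6)|0x19=0xFED9
Completed: cp=U+FED9 (starts at byte 5)
Byte[8]=7B: 1-byte ASCII. cp=U+007B
Byte[9]=EA: 3-byte lead, need 2 cont bytes. acc=0xA
Byte[10]=96: continuation. acc=(acc<<6)|0x16=0x296
Byte[11]=AD: continuation. acc=(acc<<6)|0x2D=0xA5AD
Completed: cp=U+A5AD (starts at byte 9)

Answer: U+EF4E U+00F5 U+FED9 U+007B U+A5AD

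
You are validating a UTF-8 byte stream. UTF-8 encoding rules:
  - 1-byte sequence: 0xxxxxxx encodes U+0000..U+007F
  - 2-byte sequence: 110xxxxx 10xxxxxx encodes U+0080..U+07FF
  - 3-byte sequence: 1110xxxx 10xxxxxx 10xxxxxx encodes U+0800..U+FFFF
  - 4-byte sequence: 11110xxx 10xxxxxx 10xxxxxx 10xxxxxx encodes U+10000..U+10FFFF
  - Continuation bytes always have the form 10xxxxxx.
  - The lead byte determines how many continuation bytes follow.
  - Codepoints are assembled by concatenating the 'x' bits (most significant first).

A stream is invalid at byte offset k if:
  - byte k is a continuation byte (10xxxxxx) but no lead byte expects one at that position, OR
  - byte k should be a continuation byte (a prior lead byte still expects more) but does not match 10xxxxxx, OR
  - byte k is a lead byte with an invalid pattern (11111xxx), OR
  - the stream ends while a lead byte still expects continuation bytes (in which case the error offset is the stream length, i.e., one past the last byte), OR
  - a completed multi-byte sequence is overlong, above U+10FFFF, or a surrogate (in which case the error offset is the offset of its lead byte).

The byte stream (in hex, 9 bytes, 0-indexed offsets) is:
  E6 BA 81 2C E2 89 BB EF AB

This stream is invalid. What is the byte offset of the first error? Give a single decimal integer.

Answer: 9

Derivation:
Byte[0]=E6: 3-byte lead, need 2 cont bytes. acc=0x6
Byte[1]=BA: continuation. acc=(acc<<6)|0x3A=0x1BA
Byte[2]=81: continuation. acc=(acc<<6)|0x01=0x6E81
Completed: cp=U+6E81 (starts at byte 0)
Byte[3]=2C: 1-byte ASCII. cp=U+002C
Byte[4]=E2: 3-byte lead, need 2 cont bytes. acc=0x2
Byte[5]=89: continuation. acc=(acc<<6)|0x09=0x89
Byte[6]=BB: continuation. acc=(acc<<6)|0x3B=0x227B
Completed: cp=U+227B (starts at byte 4)
Byte[7]=EF: 3-byte lead, need 2 cont bytes. acc=0xF
Byte[8]=AB: continuation. acc=(acc<<6)|0x2B=0x3EB
Byte[9]: stream ended, expected continuation. INVALID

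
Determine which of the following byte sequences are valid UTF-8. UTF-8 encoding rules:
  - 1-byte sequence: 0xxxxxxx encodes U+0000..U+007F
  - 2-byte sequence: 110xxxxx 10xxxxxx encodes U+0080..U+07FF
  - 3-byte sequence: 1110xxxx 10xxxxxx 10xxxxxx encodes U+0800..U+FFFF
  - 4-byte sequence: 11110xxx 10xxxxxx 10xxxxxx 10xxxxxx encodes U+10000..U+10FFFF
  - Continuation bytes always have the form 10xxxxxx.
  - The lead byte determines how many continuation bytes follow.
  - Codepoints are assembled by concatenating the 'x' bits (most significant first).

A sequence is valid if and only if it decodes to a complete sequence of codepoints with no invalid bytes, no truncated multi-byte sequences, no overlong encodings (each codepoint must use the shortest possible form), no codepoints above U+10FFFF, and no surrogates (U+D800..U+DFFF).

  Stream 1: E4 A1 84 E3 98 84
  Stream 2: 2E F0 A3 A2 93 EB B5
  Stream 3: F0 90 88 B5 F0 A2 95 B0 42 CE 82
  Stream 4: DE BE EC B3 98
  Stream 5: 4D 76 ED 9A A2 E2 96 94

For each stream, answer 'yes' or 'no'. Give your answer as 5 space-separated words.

Answer: yes no yes yes yes

Derivation:
Stream 1: decodes cleanly. VALID
Stream 2: error at byte offset 7. INVALID
Stream 3: decodes cleanly. VALID
Stream 4: decodes cleanly. VALID
Stream 5: decodes cleanly. VALID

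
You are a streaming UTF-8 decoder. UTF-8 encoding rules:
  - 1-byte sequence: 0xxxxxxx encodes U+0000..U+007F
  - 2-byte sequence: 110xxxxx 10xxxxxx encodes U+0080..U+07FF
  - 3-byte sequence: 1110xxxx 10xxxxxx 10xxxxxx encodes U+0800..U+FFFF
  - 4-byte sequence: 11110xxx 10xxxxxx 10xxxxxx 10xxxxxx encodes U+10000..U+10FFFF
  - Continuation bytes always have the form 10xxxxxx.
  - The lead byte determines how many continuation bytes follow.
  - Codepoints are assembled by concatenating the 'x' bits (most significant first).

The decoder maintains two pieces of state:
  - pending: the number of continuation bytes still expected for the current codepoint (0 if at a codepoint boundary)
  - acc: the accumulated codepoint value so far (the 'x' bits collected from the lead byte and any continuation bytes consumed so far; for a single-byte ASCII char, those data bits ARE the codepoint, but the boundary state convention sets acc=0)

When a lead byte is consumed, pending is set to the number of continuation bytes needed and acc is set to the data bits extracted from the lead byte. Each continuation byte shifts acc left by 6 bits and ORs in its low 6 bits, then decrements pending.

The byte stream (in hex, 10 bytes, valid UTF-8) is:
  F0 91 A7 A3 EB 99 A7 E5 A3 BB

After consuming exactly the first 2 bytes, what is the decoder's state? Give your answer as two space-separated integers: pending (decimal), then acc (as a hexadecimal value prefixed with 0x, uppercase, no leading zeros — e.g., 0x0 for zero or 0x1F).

Byte[0]=F0: 4-byte lead. pending=3, acc=0x0
Byte[1]=91: continuation. acc=(acc<<6)|0x11=0x11, pending=2

Answer: 2 0x11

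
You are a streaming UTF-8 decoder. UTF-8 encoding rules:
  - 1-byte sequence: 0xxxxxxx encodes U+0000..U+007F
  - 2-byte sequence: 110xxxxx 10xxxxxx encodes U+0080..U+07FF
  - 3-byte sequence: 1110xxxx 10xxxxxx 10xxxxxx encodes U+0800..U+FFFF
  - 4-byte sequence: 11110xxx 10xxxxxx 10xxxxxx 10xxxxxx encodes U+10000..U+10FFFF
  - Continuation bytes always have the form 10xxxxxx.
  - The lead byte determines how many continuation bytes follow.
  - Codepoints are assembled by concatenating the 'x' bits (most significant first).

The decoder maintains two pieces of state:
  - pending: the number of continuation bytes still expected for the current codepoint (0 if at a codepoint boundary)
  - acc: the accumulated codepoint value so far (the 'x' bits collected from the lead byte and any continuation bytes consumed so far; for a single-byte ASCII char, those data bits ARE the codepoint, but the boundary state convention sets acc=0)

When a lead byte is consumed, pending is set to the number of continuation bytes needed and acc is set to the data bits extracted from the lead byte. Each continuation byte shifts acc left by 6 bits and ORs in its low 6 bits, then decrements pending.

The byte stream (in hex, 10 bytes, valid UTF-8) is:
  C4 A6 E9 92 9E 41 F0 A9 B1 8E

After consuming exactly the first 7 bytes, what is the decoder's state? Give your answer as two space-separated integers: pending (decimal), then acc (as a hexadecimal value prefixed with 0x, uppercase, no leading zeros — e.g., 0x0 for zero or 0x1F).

Byte[0]=C4: 2-byte lead. pending=1, acc=0x4
Byte[1]=A6: continuation. acc=(acc<<6)|0x26=0x126, pending=0
Byte[2]=E9: 3-byte lead. pending=2, acc=0x9
Byte[3]=92: continuation. acc=(acc<<6)|0x12=0x252, pending=1
Byte[4]=9E: continuation. acc=(acc<<6)|0x1E=0x949E, pending=0
Byte[5]=41: 1-byte. pending=0, acc=0x0
Byte[6]=F0: 4-byte lead. pending=3, acc=0x0

Answer: 3 0x0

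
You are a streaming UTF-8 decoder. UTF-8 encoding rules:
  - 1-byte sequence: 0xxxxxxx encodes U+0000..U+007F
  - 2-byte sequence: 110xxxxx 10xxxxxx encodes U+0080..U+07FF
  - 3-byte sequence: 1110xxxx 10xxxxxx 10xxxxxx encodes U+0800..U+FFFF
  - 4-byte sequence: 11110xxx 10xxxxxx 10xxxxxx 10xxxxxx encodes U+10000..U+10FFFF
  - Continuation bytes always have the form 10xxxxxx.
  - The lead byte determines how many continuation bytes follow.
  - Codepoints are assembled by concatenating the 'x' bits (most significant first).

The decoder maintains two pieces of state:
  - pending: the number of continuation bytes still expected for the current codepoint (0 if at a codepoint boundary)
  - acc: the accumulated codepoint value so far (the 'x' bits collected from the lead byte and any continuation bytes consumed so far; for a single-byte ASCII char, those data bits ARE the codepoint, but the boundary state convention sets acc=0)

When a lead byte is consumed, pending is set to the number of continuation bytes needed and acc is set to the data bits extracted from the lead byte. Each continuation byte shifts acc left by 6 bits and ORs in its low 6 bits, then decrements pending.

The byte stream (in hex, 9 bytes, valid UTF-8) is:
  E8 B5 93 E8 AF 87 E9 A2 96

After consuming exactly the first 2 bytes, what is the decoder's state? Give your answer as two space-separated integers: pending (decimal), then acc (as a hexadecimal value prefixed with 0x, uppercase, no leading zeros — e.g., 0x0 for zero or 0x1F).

Answer: 1 0x235

Derivation:
Byte[0]=E8: 3-byte lead. pending=2, acc=0x8
Byte[1]=B5: continuation. acc=(acc<<6)|0x35=0x235, pending=1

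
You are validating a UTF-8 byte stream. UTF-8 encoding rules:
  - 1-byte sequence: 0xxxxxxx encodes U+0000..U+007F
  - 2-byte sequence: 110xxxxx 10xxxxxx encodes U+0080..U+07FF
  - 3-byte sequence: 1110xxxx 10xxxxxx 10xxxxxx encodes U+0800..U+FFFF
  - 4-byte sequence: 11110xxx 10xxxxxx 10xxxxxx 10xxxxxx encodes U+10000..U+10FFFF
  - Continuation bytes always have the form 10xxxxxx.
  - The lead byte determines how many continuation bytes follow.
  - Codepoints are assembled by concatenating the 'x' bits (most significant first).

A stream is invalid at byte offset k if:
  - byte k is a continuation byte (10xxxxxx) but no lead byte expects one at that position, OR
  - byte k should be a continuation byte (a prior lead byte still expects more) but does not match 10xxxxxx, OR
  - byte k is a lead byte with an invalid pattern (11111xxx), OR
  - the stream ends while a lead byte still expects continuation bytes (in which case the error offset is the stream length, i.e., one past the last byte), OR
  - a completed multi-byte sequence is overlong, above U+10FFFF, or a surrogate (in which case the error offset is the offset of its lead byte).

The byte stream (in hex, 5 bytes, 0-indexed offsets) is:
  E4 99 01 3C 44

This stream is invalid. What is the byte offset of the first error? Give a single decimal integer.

Byte[0]=E4: 3-byte lead, need 2 cont bytes. acc=0x4
Byte[1]=99: continuation. acc=(acc<<6)|0x19=0x119
Byte[2]=01: expected 10xxxxxx continuation. INVALID

Answer: 2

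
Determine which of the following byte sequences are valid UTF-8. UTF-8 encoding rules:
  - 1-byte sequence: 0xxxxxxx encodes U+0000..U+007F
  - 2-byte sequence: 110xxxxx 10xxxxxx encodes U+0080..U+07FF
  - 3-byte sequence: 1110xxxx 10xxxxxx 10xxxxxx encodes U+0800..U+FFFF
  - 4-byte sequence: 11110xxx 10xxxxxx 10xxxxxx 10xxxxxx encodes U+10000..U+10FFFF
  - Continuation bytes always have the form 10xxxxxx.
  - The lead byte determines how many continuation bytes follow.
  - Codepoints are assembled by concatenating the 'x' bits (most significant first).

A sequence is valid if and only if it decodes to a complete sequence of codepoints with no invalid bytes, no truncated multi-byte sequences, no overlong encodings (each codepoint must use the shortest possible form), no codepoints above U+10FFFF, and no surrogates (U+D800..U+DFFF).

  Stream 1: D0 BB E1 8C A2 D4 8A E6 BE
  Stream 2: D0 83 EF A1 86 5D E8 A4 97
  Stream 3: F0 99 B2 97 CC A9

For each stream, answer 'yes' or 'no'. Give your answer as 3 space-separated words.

Answer: no yes yes

Derivation:
Stream 1: error at byte offset 9. INVALID
Stream 2: decodes cleanly. VALID
Stream 3: decodes cleanly. VALID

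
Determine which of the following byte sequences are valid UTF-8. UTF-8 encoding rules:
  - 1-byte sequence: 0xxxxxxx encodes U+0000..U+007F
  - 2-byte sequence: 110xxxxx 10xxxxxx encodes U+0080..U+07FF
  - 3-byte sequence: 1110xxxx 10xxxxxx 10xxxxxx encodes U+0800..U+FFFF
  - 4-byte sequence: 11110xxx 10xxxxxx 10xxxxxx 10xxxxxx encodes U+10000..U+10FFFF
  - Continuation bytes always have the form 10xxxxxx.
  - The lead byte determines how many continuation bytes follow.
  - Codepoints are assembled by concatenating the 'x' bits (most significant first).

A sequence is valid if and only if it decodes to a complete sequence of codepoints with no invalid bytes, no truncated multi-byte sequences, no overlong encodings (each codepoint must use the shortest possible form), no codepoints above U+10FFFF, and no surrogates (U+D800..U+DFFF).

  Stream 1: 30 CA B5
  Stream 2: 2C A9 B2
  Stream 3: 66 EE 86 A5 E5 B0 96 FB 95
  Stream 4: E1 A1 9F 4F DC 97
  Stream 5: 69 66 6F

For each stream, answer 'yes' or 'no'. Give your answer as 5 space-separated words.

Stream 1: decodes cleanly. VALID
Stream 2: error at byte offset 1. INVALID
Stream 3: error at byte offset 7. INVALID
Stream 4: decodes cleanly. VALID
Stream 5: decodes cleanly. VALID

Answer: yes no no yes yes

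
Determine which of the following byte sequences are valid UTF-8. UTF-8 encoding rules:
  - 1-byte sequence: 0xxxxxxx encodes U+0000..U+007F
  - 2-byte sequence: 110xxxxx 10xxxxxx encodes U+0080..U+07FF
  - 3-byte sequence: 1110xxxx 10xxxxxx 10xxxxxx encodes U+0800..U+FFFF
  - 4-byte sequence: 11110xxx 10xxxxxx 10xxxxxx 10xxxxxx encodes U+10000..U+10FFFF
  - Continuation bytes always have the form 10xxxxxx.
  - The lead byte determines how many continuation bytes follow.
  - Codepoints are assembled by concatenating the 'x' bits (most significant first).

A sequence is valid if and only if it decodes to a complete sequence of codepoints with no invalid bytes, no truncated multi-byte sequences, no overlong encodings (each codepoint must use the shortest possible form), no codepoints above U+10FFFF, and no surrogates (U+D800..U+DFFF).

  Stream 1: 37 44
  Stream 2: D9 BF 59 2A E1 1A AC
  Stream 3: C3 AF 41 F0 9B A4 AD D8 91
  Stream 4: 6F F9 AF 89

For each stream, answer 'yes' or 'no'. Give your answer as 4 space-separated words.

Answer: yes no yes no

Derivation:
Stream 1: decodes cleanly. VALID
Stream 2: error at byte offset 5. INVALID
Stream 3: decodes cleanly. VALID
Stream 4: error at byte offset 1. INVALID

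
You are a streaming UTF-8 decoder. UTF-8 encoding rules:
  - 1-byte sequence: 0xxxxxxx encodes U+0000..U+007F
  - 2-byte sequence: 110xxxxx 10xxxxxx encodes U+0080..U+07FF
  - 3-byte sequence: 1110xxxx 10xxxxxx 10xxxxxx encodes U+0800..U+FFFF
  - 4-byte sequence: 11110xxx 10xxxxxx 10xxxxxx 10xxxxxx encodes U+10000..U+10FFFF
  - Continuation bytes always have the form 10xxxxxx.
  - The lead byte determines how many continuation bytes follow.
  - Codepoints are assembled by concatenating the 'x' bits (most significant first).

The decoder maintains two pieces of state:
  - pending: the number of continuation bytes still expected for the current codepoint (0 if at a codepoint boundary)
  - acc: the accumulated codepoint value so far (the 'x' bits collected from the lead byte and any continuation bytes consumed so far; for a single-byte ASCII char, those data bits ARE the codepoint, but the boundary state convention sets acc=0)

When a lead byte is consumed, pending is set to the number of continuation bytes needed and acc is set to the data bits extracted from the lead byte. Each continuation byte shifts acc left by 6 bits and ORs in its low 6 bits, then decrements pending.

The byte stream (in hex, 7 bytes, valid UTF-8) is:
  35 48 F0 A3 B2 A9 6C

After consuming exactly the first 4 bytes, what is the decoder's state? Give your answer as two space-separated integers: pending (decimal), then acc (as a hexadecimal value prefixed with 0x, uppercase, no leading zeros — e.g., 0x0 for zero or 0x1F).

Byte[0]=35: 1-byte. pending=0, acc=0x0
Byte[1]=48: 1-byte. pending=0, acc=0x0
Byte[2]=F0: 4-byte lead. pending=3, acc=0x0
Byte[3]=A3: continuation. acc=(acc<<6)|0x23=0x23, pending=2

Answer: 2 0x23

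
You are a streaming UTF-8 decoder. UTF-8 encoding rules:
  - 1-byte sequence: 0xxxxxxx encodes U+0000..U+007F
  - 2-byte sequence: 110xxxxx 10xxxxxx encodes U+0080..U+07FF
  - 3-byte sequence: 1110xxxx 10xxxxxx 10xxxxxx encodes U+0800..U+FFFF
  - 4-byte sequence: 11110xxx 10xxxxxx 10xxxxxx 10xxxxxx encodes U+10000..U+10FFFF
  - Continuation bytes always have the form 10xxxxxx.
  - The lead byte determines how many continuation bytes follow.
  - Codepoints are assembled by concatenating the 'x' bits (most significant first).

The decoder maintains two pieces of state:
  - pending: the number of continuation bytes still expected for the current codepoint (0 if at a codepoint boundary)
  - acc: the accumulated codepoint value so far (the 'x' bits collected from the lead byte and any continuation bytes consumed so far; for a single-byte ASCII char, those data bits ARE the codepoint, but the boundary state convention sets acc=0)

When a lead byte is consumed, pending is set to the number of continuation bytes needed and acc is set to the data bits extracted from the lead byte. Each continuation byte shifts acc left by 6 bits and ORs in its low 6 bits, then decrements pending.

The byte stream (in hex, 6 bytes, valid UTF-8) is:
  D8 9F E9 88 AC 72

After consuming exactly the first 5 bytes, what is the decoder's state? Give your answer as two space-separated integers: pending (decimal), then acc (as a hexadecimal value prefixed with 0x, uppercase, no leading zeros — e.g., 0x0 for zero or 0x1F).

Answer: 0 0x922C

Derivation:
Byte[0]=D8: 2-byte lead. pending=1, acc=0x18
Byte[1]=9F: continuation. acc=(acc<<6)|0x1F=0x61F, pending=0
Byte[2]=E9: 3-byte lead. pending=2, acc=0x9
Byte[3]=88: continuation. acc=(acc<<6)|0x08=0x248, pending=1
Byte[4]=AC: continuation. acc=(acc<<6)|0x2C=0x922C, pending=0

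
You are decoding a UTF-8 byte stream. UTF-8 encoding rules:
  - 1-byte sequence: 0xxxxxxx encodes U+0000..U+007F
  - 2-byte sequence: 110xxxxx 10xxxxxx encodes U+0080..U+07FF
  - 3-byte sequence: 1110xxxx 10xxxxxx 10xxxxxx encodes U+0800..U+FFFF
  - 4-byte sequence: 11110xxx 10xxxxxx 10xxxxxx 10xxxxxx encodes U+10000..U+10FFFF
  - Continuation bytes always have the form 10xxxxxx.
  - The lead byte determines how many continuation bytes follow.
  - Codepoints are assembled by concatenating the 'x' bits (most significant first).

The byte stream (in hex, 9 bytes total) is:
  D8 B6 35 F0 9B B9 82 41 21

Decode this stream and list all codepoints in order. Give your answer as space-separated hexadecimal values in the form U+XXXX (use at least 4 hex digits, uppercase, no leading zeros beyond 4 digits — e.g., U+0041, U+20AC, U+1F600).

Byte[0]=D8: 2-byte lead, need 1 cont bytes. acc=0x18
Byte[1]=B6: continuation. acc=(acc<<6)|0x36=0x636
Completed: cp=U+0636 (starts at byte 0)
Byte[2]=35: 1-byte ASCII. cp=U+0035
Byte[3]=F0: 4-byte lead, need 3 cont bytes. acc=0x0
Byte[4]=9B: continuation. acc=(acc<<6)|0x1B=0x1B
Byte[5]=B9: continuation. acc=(acc<<6)|0x39=0x6F9
Byte[6]=82: continuation. acc=(acc<<6)|0x02=0x1BE42
Completed: cp=U+1BE42 (starts at byte 3)
Byte[7]=41: 1-byte ASCII. cp=U+0041
Byte[8]=21: 1-byte ASCII. cp=U+0021

Answer: U+0636 U+0035 U+1BE42 U+0041 U+0021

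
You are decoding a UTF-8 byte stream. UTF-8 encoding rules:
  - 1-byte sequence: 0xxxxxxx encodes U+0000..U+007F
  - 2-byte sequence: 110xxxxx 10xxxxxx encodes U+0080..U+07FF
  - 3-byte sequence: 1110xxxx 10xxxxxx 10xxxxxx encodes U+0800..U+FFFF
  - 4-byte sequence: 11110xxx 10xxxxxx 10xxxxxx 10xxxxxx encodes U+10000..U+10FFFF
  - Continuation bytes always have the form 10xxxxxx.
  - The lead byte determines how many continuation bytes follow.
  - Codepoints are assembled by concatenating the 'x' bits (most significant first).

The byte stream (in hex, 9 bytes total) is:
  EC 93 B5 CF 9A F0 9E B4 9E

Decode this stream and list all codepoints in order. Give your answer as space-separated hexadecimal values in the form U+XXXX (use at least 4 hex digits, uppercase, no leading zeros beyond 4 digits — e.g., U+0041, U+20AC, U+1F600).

Answer: U+C4F5 U+03DA U+1ED1E

Derivation:
Byte[0]=EC: 3-byte lead, need 2 cont bytes. acc=0xC
Byte[1]=93: continuation. acc=(acc<<6)|0x13=0x313
Byte[2]=B5: continuation. acc=(acc<<6)|0x35=0xC4F5
Completed: cp=U+C4F5 (starts at byte 0)
Byte[3]=CF: 2-byte lead, need 1 cont bytes. acc=0xF
Byte[4]=9A: continuation. acc=(acc<<6)|0x1A=0x3DA
Completed: cp=U+03DA (starts at byte 3)
Byte[5]=F0: 4-byte lead, need 3 cont bytes. acc=0x0
Byte[6]=9E: continuation. acc=(acc<<6)|0x1E=0x1E
Byte[7]=B4: continuation. acc=(acc<<6)|0x34=0x7B4
Byte[8]=9E: continuation. acc=(acc<<6)|0x1E=0x1ED1E
Completed: cp=U+1ED1E (starts at byte 5)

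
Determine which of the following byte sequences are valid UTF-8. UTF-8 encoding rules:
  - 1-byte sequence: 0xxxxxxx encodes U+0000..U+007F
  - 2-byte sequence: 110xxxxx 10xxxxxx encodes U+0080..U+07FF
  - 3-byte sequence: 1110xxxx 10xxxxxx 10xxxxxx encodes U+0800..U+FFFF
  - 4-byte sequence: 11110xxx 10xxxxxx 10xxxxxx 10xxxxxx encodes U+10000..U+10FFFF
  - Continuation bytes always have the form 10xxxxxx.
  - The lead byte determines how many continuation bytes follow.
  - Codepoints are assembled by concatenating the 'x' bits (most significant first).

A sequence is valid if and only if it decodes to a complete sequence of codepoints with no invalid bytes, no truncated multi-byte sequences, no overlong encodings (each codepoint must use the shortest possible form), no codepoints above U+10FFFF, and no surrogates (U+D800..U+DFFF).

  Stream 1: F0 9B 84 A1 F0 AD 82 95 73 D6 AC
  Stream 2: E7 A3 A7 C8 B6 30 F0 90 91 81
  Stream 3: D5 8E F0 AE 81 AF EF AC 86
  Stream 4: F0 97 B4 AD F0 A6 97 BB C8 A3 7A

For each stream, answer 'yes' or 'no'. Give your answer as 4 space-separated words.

Answer: yes yes yes yes

Derivation:
Stream 1: decodes cleanly. VALID
Stream 2: decodes cleanly. VALID
Stream 3: decodes cleanly. VALID
Stream 4: decodes cleanly. VALID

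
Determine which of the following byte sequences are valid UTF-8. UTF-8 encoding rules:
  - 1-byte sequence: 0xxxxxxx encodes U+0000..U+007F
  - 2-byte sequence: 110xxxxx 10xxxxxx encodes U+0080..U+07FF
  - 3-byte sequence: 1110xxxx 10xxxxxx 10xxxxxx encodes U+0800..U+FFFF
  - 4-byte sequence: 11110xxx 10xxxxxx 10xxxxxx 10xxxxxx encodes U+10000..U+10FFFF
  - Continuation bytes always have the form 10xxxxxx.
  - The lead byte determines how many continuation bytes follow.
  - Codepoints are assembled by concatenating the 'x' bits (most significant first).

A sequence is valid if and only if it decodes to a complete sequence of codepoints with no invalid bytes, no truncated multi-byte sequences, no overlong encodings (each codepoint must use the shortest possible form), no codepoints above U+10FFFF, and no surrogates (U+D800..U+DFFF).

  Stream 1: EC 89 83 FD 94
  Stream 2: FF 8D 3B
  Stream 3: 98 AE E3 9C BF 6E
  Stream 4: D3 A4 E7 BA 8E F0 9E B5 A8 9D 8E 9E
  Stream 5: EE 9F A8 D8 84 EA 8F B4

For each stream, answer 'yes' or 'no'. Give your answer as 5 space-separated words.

Stream 1: error at byte offset 3. INVALID
Stream 2: error at byte offset 0. INVALID
Stream 3: error at byte offset 0. INVALID
Stream 4: error at byte offset 9. INVALID
Stream 5: decodes cleanly. VALID

Answer: no no no no yes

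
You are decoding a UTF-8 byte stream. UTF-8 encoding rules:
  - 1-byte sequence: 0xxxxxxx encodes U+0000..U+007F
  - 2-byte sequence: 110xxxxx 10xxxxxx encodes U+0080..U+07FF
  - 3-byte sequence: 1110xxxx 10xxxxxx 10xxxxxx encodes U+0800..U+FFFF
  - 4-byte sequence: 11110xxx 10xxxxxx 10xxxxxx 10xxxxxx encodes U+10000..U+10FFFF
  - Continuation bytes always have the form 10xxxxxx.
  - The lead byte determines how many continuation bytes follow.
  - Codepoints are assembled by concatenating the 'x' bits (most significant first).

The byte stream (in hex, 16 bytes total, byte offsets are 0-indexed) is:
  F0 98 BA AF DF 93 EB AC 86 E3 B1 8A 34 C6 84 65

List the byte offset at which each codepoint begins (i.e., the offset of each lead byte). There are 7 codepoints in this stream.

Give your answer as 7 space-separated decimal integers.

Byte[0]=F0: 4-byte lead, need 3 cont bytes. acc=0x0
Byte[1]=98: continuation. acc=(acc<<6)|0x18=0x18
Byte[2]=BA: continuation. acc=(acc<<6)|0x3A=0x63A
Byte[3]=AF: continuation. acc=(acc<<6)|0x2F=0x18EAF
Completed: cp=U+18EAF (starts at byte 0)
Byte[4]=DF: 2-byte lead, need 1 cont bytes. acc=0x1F
Byte[5]=93: continuation. acc=(acc<<6)|0x13=0x7D3
Completed: cp=U+07D3 (starts at byte 4)
Byte[6]=EB: 3-byte lead, need 2 cont bytes. acc=0xB
Byte[7]=AC: continuation. acc=(acc<<6)|0x2C=0x2EC
Byte[8]=86: continuation. acc=(acc<<6)|0x06=0xBB06
Completed: cp=U+BB06 (starts at byte 6)
Byte[9]=E3: 3-byte lead, need 2 cont bytes. acc=0x3
Byte[10]=B1: continuation. acc=(acc<<6)|0x31=0xF1
Byte[11]=8A: continuation. acc=(acc<<6)|0x0A=0x3C4A
Completed: cp=U+3C4A (starts at byte 9)
Byte[12]=34: 1-byte ASCII. cp=U+0034
Byte[13]=C6: 2-byte lead, need 1 cont bytes. acc=0x6
Byte[14]=84: continuation. acc=(acc<<6)|0x04=0x184
Completed: cp=U+0184 (starts at byte 13)
Byte[15]=65: 1-byte ASCII. cp=U+0065

Answer: 0 4 6 9 12 13 15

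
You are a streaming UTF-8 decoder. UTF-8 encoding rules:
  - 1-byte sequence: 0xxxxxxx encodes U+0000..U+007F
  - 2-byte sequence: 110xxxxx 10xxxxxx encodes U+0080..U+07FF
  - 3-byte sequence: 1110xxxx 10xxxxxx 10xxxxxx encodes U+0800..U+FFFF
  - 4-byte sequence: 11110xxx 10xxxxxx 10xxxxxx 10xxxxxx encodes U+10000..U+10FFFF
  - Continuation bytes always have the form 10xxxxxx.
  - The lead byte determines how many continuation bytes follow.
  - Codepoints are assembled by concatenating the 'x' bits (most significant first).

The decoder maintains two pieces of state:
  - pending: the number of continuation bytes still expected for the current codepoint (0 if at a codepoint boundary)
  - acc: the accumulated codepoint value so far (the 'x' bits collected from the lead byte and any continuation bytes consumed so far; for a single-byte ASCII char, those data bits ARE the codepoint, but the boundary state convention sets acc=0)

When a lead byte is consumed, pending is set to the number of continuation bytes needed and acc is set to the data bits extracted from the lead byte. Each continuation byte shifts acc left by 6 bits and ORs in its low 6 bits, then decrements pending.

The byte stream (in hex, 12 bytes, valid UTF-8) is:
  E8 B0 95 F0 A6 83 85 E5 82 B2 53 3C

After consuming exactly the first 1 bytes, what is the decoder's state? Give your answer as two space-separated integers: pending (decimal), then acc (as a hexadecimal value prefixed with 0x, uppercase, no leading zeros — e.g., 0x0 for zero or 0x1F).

Answer: 2 0x8

Derivation:
Byte[0]=E8: 3-byte lead. pending=2, acc=0x8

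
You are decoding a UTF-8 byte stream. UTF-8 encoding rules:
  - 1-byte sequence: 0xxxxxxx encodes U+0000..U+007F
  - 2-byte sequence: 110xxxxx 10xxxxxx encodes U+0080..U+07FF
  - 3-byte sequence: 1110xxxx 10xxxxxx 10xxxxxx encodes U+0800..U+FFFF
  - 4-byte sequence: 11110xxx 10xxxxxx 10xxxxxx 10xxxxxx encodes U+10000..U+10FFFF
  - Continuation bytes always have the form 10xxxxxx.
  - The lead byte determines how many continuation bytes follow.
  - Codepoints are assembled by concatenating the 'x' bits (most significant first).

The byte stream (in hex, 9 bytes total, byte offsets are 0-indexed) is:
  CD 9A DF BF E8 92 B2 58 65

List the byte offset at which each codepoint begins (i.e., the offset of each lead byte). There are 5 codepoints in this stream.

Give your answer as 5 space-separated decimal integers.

Byte[0]=CD: 2-byte lead, need 1 cont bytes. acc=0xD
Byte[1]=9A: continuation. acc=(acc<<6)|0x1A=0x35A
Completed: cp=U+035A (starts at byte 0)
Byte[2]=DF: 2-byte lead, need 1 cont bytes. acc=0x1F
Byte[3]=BF: continuation. acc=(acc<<6)|0x3F=0x7FF
Completed: cp=U+07FF (starts at byte 2)
Byte[4]=E8: 3-byte lead, need 2 cont bytes. acc=0x8
Byte[5]=92: continuation. acc=(acc<<6)|0x12=0x212
Byte[6]=B2: continuation. acc=(acc<<6)|0x32=0x84B2
Completed: cp=U+84B2 (starts at byte 4)
Byte[7]=58: 1-byte ASCII. cp=U+0058
Byte[8]=65: 1-byte ASCII. cp=U+0065

Answer: 0 2 4 7 8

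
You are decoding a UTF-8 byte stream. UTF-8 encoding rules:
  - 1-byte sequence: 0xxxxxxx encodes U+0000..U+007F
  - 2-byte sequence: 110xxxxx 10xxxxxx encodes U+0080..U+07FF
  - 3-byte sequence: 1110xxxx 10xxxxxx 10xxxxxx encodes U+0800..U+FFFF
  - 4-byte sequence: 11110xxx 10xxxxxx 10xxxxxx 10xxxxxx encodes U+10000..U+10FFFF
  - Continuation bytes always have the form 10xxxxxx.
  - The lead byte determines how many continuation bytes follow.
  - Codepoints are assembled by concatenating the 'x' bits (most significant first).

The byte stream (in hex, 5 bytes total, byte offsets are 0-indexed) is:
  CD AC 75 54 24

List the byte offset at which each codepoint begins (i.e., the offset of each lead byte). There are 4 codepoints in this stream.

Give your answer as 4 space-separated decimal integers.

Answer: 0 2 3 4

Derivation:
Byte[0]=CD: 2-byte lead, need 1 cont bytes. acc=0xD
Byte[1]=AC: continuation. acc=(acc<<6)|0x2C=0x36C
Completed: cp=U+036C (starts at byte 0)
Byte[2]=75: 1-byte ASCII. cp=U+0075
Byte[3]=54: 1-byte ASCII. cp=U+0054
Byte[4]=24: 1-byte ASCII. cp=U+0024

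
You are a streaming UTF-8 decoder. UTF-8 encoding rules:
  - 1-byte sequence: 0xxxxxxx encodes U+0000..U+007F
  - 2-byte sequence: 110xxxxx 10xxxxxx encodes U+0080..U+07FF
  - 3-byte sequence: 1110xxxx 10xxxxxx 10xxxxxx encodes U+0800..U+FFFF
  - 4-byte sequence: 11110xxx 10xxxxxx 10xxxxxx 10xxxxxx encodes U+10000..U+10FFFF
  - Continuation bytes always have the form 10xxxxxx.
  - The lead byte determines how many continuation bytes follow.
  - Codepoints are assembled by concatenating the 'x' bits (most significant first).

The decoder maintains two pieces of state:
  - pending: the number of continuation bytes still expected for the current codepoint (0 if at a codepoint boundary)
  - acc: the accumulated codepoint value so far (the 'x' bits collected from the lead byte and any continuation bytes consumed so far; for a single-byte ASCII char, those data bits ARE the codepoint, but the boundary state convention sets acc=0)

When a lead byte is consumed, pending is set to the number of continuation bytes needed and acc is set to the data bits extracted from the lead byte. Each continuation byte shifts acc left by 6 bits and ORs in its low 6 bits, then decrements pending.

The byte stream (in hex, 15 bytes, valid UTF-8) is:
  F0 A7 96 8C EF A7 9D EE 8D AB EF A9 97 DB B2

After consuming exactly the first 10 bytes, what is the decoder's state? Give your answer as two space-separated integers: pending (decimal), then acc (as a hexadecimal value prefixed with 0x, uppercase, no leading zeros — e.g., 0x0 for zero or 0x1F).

Answer: 0 0xE36B

Derivation:
Byte[0]=F0: 4-byte lead. pending=3, acc=0x0
Byte[1]=A7: continuation. acc=(acc<<6)|0x27=0x27, pending=2
Byte[2]=96: continuation. acc=(acc<<6)|0x16=0x9D6, pending=1
Byte[3]=8C: continuation. acc=(acc<<6)|0x0C=0x2758C, pending=0
Byte[4]=EF: 3-byte lead. pending=2, acc=0xF
Byte[5]=A7: continuation. acc=(acc<<6)|0x27=0x3E7, pending=1
Byte[6]=9D: continuation. acc=(acc<<6)|0x1D=0xF9DD, pending=0
Byte[7]=EE: 3-byte lead. pending=2, acc=0xE
Byte[8]=8D: continuation. acc=(acc<<6)|0x0D=0x38D, pending=1
Byte[9]=AB: continuation. acc=(acc<<6)|0x2B=0xE36B, pending=0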